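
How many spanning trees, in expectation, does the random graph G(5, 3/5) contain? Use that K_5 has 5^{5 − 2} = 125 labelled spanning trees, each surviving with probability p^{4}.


K_5 has 5^{5 − 2} = 125 labelled spanning trees.
For each such spanning tree H, let X_H = 1 if all 4 edges of H are present in G. Then P[X_H = 1] = p^{4} = (3/5)^{4} = 81/625.
By linearity of expectation: E[X] = Σ_H E[X_H] = 125 · p^{4} = 125 · 81/625 = 81/5.
Numerically: E[X] ≈ 16.2.

E[X] = 125 · (3/5)^{4} = 81/5 ≈ 16.2.


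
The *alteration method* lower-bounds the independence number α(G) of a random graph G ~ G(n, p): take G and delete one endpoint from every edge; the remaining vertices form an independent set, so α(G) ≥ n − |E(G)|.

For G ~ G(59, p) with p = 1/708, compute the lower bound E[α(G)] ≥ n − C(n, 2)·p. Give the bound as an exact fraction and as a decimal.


E[|E(G)|] = C(59, 2)·p = 1711 · (1/708) = 29/12.
E[α(G)] ≥ n − E[|E(G)|] = 59 − 29/12 = 679/12.
Numerically: ≈ 56.583.
(This is only a lower bound; the true E[α(G)] may be larger.)

E[α(G)] ≥ 679/12 ≈ 56.583.


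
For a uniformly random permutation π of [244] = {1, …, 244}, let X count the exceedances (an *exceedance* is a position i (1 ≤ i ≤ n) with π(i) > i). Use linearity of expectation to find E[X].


Write X = Σ_{i=1}^{244} X_i, where X_i = 1_{π(i) > i}.
For each fixed i, π(i) is uniform over {1, …, 244} (marginal of a uniform permutation), so P[π(i) > i] = (n − i)/n. Summing: Σ_{i=1}^{244} (n − i)/n = (0 + 1 + … + 243)/244 = 244(244 − 1)/(2·244) = (244 − 1)/2.
Hence E[X] = Σ_{i=1}^{244} (244 − i)/244 = 243/2 ≈ 121.500000.

E[X] = 243/2 = 121.500000.


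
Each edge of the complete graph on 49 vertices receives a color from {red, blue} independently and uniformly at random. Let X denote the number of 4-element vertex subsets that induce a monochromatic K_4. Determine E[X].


Let X = Σ_S X_S over the C(49, 4) = 211876 subsets S of size 4, where X_S = 1 if the K_4 on S is monochromatic.
For a fixed S, the K_4 on S has C(4, 2) = 6 edges. P[all 6 edges red] = (1/2)^6, and likewise for blue, so P[monochromatic] = 2·(1/2)^6 = 2^{1 − 6} = 1/32.
Summing: E[X] = C(49, 4) · 2^{1 − 6} = 211876 · 1/32 = 52969/8.
Numerically: E[X] ≈ 6621.125000.

E[X] = C(49,4)·2^(1−C(4,2)) = 52969/8 ≈ 6621.125000.


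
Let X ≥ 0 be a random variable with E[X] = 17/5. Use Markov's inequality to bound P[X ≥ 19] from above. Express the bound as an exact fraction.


μ = E[X] = 17/5, a = 19.
Markov: P[X ≥ 19] ≤ μ/a = (17/5)/19 = 17/95.
Numerically: ≈ 0.1789.
(Since a = 19 > μ = 3.4000, the bound 17/95 is < 1 and informative.)

P[X ≥ 19] ≤ 17/95 ≈ 0.1789.


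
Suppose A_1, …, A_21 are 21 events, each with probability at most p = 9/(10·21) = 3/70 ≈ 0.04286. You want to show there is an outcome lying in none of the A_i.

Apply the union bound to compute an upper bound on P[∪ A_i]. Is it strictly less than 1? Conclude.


Union bound: P[∪_{i=1}^{21} A_i] ≤ Σ_i P[A_i] ≤ 21·p = 21·(3/70) = 9/10.
Numerically: 9/10 ≈ 0.90000.
Is 9/10 < 1? YES.
Since P[∪ A_i] ≤ 9/10 < 1, the complement has P[∩ A_i^c] ≥ 1 − 9/10 = 1/10 > 0, so some outcome avoids every A_i.

21·p = 9/10 ≈ 0.90000; existence CERTIFIED by the union bound.


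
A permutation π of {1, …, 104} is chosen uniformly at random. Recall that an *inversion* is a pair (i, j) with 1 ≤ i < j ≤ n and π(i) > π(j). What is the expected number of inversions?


Write X = Σ X_I over the C(104, 2) = 5356 pairs i < j, with X_I the indicator of one inversion.
There are 5356 indicators.
For each fixed pair i < j, the values π(i) and π(j) are two distinct elements of {1, …, 104} in uniformly random order; by symmetry P[π(i) > π(j)] = 1/2.
By linearity: E[X] = 5356 · (1/2) = C(104, 2) · (1/2) = 5356/2 = 2678 ≈ 2678.0000.

E[X] = 2678 = 2678.0000.


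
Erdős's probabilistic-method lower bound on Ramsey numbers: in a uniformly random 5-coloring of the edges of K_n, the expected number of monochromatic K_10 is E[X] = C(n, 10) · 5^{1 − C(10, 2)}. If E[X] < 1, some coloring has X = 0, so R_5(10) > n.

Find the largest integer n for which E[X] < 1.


We need C(n, 10) · 5^{1 − 45} < 1, i.e. C(n, 10) < 5^{45 − 1} = 5684341886080801486968994140625.
Check values of n near the boundary:
  n = 5389: C(5389, 10) = 5645340767466558997768874792926; 5645340767466558997768874792926 < 5684341886080801486968994140625? YES
  n = 5390: C(5390, 10) = 5655833965919099070255434039753; 5655833965919099070255434039753 < 5684341886080801486968994140625? YES
  n = 5391: C(5391, 10) = 5666344714787188828795213697883; 5666344714787188828795213697883 < 5684341886080801486968994140625? YES
  n = 5392: C(5392, 10) = 5676873040158402483252283957448; 5676873040158402483252283957448 < 5684341886080801486968994140625? YES
  n = 5393: C(5393, 10) = 5687418968154238267170642278008; 5687418968154238267170642278008 < 5684341886080801486968994140625? NO
  n = 5394: C(5394, 10) = 5697982524930156243149785372878; 5697982524930156243149785372878 < 5684341886080801486968994140625? NO
The largest n with C(n, 10) < 5684341886080801486968994140625 is n = 5392 (where E[X] = 5676873040158402483252283957448/5684341886080801486968994140625 ≈ 0.9987). Hence R_5(10) > 5392, i.e. R_5(10) ≥ 5393.

Largest n = 5392; hence R_5(10) > 5392.


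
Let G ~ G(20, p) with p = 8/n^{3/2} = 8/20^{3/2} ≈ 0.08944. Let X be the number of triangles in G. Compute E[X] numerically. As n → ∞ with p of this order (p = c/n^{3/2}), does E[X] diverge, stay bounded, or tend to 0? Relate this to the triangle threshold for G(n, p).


Number of potential triangles: C(20, 3) = 1140.
Each occurs with probability p³ ≈ (0.08944)³ ≈ 7.155418e-04.
By linearity: E[X] = C(20, 3)·p³ ≈ 1140 · 7.155418e-04 ≈ 0.8157.
Since α = 3/2 > 1, p = c/n^{3/2} = o(1/n) is below the triangle threshold p ~ 1/n. Asymptotically E[X] ~ (c³/6)·n^{3(1−α)} = (8³/6)·n^{-1.5} → 0, so by Markov's inequality G has no triangles w.h.p.

E[X] ≈ 0.8157; in regime p = Θ(1/n^{3/2}) E[X] tends to 0 (below the triangle threshold p ~ 1/n).


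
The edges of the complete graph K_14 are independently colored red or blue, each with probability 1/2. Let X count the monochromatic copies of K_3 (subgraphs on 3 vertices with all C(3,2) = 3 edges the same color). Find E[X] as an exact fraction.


Let X = Σ_S X_S over the C(14, 3) = 364 subsets S of size 3, where X_S = 1 if the K_3 on S is monochromatic.
For a fixed S, the K_3 on S has C(3, 2) = 3 edges. P[all 3 edges red] = (1/2)^3, and likewise for blue, so P[monochromatic] = 2·(1/2)^3 = 2^{1 − 3} = 1/4.
By linearity of expectation: E[X] = C(14, 3) · 2^{1 − 3} = 364 · 1/4 = 91.
Numerically: E[X] ≈ 91.0000.

E[X] = C(14,3)·2^(1−C(3,2)) = 91 ≈ 91.0000.


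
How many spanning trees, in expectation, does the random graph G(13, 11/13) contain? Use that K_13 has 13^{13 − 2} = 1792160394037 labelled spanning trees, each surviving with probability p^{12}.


K_13 has 13^{13 − 2} = 1792160394037 labelled spanning trees.
For each such spanning tree H, let X_H = 1 if all 12 edges of H are present in G. Then P[X_H = 1] = p^{12} = (11/13)^{12} = 3138428376721/23298085122481.
By linearity: E[X] = Σ_H E[X_H] = 1792160394037 · p^{12} = 1792160394037 · 3138428376721/23298085122481 = 3138428376721/13.
Numerically: E[X] ≈ 2.414e+11.

E[X] = 1792160394037 · (11/13)^{12} = 3138428376721/13 ≈ 2.414e+11.


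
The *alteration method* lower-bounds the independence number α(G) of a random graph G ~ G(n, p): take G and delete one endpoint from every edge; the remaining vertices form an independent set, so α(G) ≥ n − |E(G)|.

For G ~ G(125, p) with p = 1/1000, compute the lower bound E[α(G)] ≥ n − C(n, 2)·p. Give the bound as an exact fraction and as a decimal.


E[|E(G)|] = C(125, 2)·p = 7750 · (1/1000) = 31/4.
E[α(G)] ≥ n − E[|E(G)|] = 125 − 31/4 = 469/4.
Numerically: ≈ 117.250.
(This is only a lower bound; the true E[α(G)] may be larger.)

E[α(G)] ≥ 469/4 ≈ 117.250.


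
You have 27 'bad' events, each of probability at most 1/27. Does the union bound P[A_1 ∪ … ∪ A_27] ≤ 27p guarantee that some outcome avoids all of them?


Union bound: P[∪_{i=1}^{27} A_i] ≤ Σ_i P[A_i] ≤ 27·p = 27·(1/27) = 1.
Numerically: 1 ≈ 1.0000000.
Is 1 < 1? NO.
Since the bound 1 is ≥ 1, the union bound is uninformative here; it does NOT by itself certify existence.

27·p = 1 ≈ 1.0000000; existence NOT certified by the union bound.


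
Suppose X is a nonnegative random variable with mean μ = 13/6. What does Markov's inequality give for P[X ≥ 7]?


μ = E[X] = 13/6, a = 7.
Markov: P[X ≥ 7] ≤ μ/a = (13/6)/7 = 13/42.
Numerically: ≈ 0.309524.
(Since a = 7 > μ = 2.166667, the bound 13/42 is < 1 and informative.)

P[X ≥ 7] ≤ 13/42 ≈ 0.309524.


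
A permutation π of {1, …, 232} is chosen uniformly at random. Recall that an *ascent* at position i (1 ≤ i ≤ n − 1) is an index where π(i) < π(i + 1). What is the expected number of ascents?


Write X = Σ X_I over i = 1, …, 231, with X_I the indicator of one ascent.
There are 231 indicators.
For each fixed i, the pair (π(i), π(i+1)) is a uniformly random ordered pair of distinct values from {1, …, 232}; by symmetry P[π(i) < π(i+1)] = 1/2.
By linearity: E[X] = 231 · (1/2) = (232 − 1) · (1/2) = 231/2 ≈ 115.50000.

E[X] = 231/2 = 115.50000.


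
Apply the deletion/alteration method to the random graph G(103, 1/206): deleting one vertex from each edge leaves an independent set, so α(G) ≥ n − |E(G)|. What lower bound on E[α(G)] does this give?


E[|E(G)|] = C(103, 2)·p = 5253 · (1/206) = 51/2.
E[α(G)] ≥ n − E[|E(G)|] = 103 − 51/2 = 155/2.
Numerically: ≈ 77.50000.
(This is only a lower bound; the true E[α(G)] may be larger.)

E[α(G)] ≥ 155/2 ≈ 77.50000.


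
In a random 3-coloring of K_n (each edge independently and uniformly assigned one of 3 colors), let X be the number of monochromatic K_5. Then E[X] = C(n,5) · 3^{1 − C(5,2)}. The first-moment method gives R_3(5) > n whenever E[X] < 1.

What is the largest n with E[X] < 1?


We need C(n, 5) · 3^{1 − 10} < 1, i.e. C(n, 5) < 3^{10 − 1} = 19683.
Check values of n near the boundary:
  n = 14: C(14, 5) = 2002; 2002 < 19683? YES
  n = 15: C(15, 5) = 3003; 3003 < 19683? YES
  n = 16: C(16, 5) = 4368; 4368 < 19683? YES
  n = 17: C(17, 5) = 6188; 6188 < 19683? YES
  n = 18: C(18, 5) = 8568; 8568 < 19683? YES
  n = 19: C(19, 5) = 11628; 11628 < 19683? YES
  n = 20: C(20, 5) = 15504; 15504 < 19683? YES
  n = 21: C(21, 5) = 20349; 20349 < 19683? NO
The largest n with C(n, 5) < 19683 is n = 20 (where E[X] = 5168/6561 ≈ 0.7877). Hence R_3(5) > 20, i.e. R_3(5) ≥ 21.

Largest n = 20; hence R_3(5) > 20.


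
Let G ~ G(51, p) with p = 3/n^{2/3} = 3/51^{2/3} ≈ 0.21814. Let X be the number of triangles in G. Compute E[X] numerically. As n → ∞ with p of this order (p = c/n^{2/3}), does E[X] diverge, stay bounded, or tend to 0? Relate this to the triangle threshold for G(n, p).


Number of potential triangles: C(51, 3) = 20825.
Each occurs with probability p³ ≈ (0.21814)³ ≈ 1.0380623e-02.
By linearity: E[X] = C(51, 3)·p³ ≈ 20825 · 1.0380623e-02 ≈ 216.17647.
Since α = 2/3 < 1, p = c/n^{2/3} ≫ 1/n is above the triangle threshold p ~ 1/n. Asymptotically E[X] ~ (c³/6)·n^{3(1−α)} = (3³/6)·n^{1} → ∞; triangles are abundant w.h.p.

E[X] ≈ 216.17647; in regime p = Θ(1/n^{2/3}) E[X] diverges (above the triangle threshold p ~ 1/n).


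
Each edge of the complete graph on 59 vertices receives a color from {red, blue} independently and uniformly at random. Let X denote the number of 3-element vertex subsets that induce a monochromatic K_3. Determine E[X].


Let X = Σ_S X_S over the C(59, 3) = 32509 subsets S of size 3, where X_S = 1 if the K_3 on S is monochromatic.
For a fixed S, the K_3 on S has C(3, 2) = 3 edges. P[all 3 edges red] = (1/2)^3, and likewise for blue, so P[monochromatic] = 2·(1/2)^3 = 2^{1 − 3} = 1/4.
Summing: E[X] = C(59, 3) · 2^{1 − 3} = 32509 · 1/4 = 32509/4.
Numerically: E[X] ≈ 8127.250.

E[X] = C(59,3)·2^(1−C(3,2)) = 32509/4 ≈ 8127.250.


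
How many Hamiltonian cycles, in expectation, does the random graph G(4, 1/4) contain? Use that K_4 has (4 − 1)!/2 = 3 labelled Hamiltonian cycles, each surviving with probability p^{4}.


K_4 has (4 − 1)!/2 = 3 labelled Hamiltonian cycles.
For each such Hamiltonian cycle H, let X_H = 1 if all 4 edges of H are present in G. Then P[X_H = 1] = p^{4} = (1/4)^{4} = 1/256.
By linearity: E[X] = Σ_H E[X_H] = 3 · p^{4} = 3 · 1/256 = 3/256.
Numerically: E[X] ≈ 0.01172.

E[X] = 3 · (1/4)^{4} = 3/256 ≈ 0.01172.


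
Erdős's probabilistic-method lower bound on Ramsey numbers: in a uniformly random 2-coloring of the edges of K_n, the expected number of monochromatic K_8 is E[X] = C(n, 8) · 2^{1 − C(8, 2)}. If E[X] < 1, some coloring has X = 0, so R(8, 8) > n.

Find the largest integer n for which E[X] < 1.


We need C(n, 8) · 2^{1 − 28} < 1, i.e. C(n, 8) < 2^{28 − 1} = 134217728.
Check values of n near the boundary:
  n = 38: C(38, 8) = 48903492; 48903492 < 134217728? YES
  n = 39: C(39, 8) = 61523748; 61523748 < 134217728? YES
  n = 40: C(40, 8) = 76904685; 76904685 < 134217728? YES
  n = 41: C(41, 8) = 95548245; 95548245 < 134217728? YES
  n = 42: C(42, 8) = 118030185; 118030185 < 134217728? YES
  n = 43: C(43, 8) = 145008513; 145008513 < 134217728? NO
The largest n with C(n, 8) < 134217728 is n = 42 (where E[X] = 118030185/134217728 ≈ 0.87939). Hence R(8, 8) > 42, i.e. R(8, 8) ≥ 43.

Largest n = 42; hence R(8, 8) > 42.


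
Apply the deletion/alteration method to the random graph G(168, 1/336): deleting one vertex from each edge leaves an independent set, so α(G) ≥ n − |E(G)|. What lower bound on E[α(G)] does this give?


E[|E(G)|] = C(168, 2)·p = 14028 · (1/336) = 167/4.
E[α(G)] ≥ n − E[|E(G)|] = 168 − 167/4 = 505/4.
Numerically: ≈ 126.2500.
(This is only a lower bound; the true E[α(G)] may be larger.)

E[α(G)] ≥ 505/4 ≈ 126.2500.


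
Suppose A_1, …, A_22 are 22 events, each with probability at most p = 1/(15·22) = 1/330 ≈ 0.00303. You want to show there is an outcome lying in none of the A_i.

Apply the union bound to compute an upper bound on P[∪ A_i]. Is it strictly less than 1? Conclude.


Union bound: P[∪_{i=1}^{22} A_i] ≤ Σ_i P[A_i] ≤ 22·p = 22·(1/330) = 1/15.
Numerically: 1/15 ≈ 0.06667.
Is 1/15 < 1? YES.
Since P[∪ A_i] ≤ 1/15 < 1, the complement has P[∩ A_i^c] ≥ 1 − 1/15 = 14/15 > 0, so some outcome avoids every A_i.

22·p = 1/15 ≈ 0.06667; existence CERTIFIED by the union bound.


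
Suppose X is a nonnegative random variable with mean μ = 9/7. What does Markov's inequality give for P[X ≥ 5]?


μ = E[X] = 9/7, a = 5.
Markov: P[X ≥ 5] ≤ μ/a = (9/7)/5 = 9/35.
Numerically: ≈ 0.257143.
(Since a = 5 > μ = 1.285714, the bound 9/35 is < 1 and informative.)

P[X ≥ 5] ≤ 9/35 ≈ 0.257143.


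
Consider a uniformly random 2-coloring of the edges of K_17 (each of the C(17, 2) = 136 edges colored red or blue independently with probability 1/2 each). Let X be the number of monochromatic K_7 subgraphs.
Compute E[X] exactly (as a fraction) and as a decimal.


Let X = Σ_S X_S over the C(17, 7) = 19448 subsets S of size 7, where X_S = 1 if the K_7 on S is monochromatic.
For a fixed S, the K_7 on S has C(7, 2) = 21 edges. P[all 21 edges red] = (1/2)^21, and likewise for blue, so P[monochromatic] = 2·(1/2)^21 = 2^{1 − 21} = 1/1048576.
Summing: E[X] = C(17, 7) · 2^{1 − 21} = 19448 · 1/1048576 = 2431/131072.
Numerically: E[X] ≈ 0.019.

E[X] = C(17,7)·2^(1−C(7,2)) = 2431/131072 ≈ 0.019.


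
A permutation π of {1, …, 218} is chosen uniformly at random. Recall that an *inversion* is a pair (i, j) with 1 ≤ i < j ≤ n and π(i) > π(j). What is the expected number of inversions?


Write X = Σ X_I over the C(218, 2) = 23653 pairs i < j, with X_I the indicator of one inversion.
There are 23653 indicators.
For each fixed pair i < j, the values π(i) and π(j) are two distinct elements of {1, …, 218} in uniformly random order; by symmetry P[π(i) > π(j)] = 1/2.
By linearity: E[X] = 23653 · (1/2) = C(218, 2) · (1/2) = 23653/2 = 23653/2 ≈ 11826.5000.

E[X] = 23653/2 = 11826.5000.


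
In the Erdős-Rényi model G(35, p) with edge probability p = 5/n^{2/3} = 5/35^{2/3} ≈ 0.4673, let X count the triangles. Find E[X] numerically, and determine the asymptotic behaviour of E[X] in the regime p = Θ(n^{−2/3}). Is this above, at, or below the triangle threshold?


Number of potential triangles: C(35, 3) = 6545.
Each occurs with probability p³ ≈ (0.4673)³ ≈ 1.020408e-01.
By linearity: E[X] = C(35, 3)·p³ ≈ 6545 · 1.020408e-01 ≈ 667.8571.
Since α = 2/3 < 1, p = c/n^{2/3} ≫ 1/n is above the triangle threshold p ~ 1/n. Asymptotically E[X] ~ (c³/6)·n^{3(1−α)} = (5³/6)·n^{1} → ∞; triangles are abundant w.h.p.

E[X] ≈ 667.8571; in regime p = Θ(1/n^{2/3}) E[X] diverges (above the triangle threshold p ~ 1/n).


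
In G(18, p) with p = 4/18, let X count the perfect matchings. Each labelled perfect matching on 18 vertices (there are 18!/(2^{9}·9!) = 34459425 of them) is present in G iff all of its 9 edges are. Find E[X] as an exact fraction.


K_18 has 18!/(2^{9}·9!) = 34459425 labelled perfect matchings.
For each such perfect matching H, let X_H = 1 if all 9 edges of H are present in G. Then P[X_H = 1] = p^{9} = (2/9)^{9} = 512/387420489.
By linearity of expectation: E[X] = Σ_H E[X_H] = 34459425 · p^{9} = 34459425 · 512/387420489 = 217817600/4782969.
Numerically: E[X] ≈ 45.5.

E[X] = 34459425 · (2/9)^{9} = 217817600/4782969 ≈ 45.5.


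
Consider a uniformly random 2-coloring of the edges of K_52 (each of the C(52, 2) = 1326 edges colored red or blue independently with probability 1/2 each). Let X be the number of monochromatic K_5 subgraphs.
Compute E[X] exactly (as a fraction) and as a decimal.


Let X = Σ_S X_S over the C(52, 5) = 2598960 subsets S of size 5, where X_S = 1 if the K_5 on S is monochromatic.
For a fixed S, the K_5 on S has C(5, 2) = 10 edges. P[all 10 edges red] = (1/2)^10, and likewise for blue, so P[monochromatic] = 2·(1/2)^10 = 2^{1 − 10} = 1/512.
By linearity: E[X] = C(52, 5) · 2^{1 − 10} = 2598960 · 1/512 = 162435/32.
Numerically: E[X] ≈ 5076.0938.

E[X] = C(52,5)·2^(1−C(5,2)) = 162435/32 ≈ 5076.0938.


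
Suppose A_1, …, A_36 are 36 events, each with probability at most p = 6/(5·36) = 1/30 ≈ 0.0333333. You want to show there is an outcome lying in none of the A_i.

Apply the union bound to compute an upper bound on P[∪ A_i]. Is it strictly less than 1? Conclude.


Union bound: P[∪_{i=1}^{36} A_i] ≤ Σ_i P[A_i] ≤ 36·p = 36·(1/30) = 6/5.
Numerically: 6/5 ≈ 1.2000000.
Is 6/5 < 1? NO.
Since the bound 6/5 is ≥ 1, the union bound is uninformative here; it does NOT by itself certify existence.

36·p = 6/5 ≈ 1.2000000; existence NOT certified by the union bound.


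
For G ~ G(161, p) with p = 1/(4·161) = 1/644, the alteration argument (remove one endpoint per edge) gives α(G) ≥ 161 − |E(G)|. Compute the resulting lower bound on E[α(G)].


E[|E(G)|] = C(161, 2)·p = 12880 · (1/644) = 20.
E[α(G)] ≥ n − E[|E(G)|] = 161 − 20 = 141.
Numerically: ≈ 141.000.
(This is only a lower bound; the true E[α(G)] may be larger.)

E[α(G)] ≥ 141 ≈ 141.000.


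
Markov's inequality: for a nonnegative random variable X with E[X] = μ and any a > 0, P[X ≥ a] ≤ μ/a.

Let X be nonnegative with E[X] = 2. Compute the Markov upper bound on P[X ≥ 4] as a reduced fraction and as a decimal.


μ = E[X] = 2, a = 4.
Markov: P[X ≥ 4] ≤ μ/a = (2)/4 = 1/2.
Numerically: ≈ 0.50000.
(Since a = 4 > μ = 2.00000, the bound 1/2 is < 1 and informative.)

P[X ≥ 4] ≤ 1/2 ≈ 0.50000.


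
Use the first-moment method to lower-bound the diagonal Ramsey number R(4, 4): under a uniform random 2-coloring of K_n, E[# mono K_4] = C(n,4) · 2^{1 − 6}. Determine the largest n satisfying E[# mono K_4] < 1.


We need C(n, 4) · 2^{1 − 6} < 1, i.e. C(n, 4) < 2^{6 − 1} = 32.
Check values of n near the boundary:
  n = 4: C(4, 4) = 1; 1 < 32? YES
  n = 5: C(5, 4) = 5; 5 < 32? YES
  n = 6: C(6, 4) = 15; 15 < 32? YES
  n = 7: C(7, 4) = 35; 35 < 32? NO
The largest n with C(n, 4) < 32 is n = 6 (where E[X] = 15/32 ≈ 0.46875). Hence R(4, 4) > 6, i.e. R(4, 4) ≥ 7.

Largest n = 6; hence R(4, 4) > 6.


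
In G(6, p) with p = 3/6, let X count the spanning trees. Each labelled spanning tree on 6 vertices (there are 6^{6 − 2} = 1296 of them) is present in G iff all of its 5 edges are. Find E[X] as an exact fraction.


K_6 has 6^{6 − 2} = 1296 labelled spanning trees.
For each such spanning tree H, let X_H = 1 if all 5 edges of H are present in G. Then P[X_H = 1] = p^{5} = (1/2)^{5} = 1/32.
Summing the indicators: E[X] = Σ_H E[X_H] = 1296 · p^{5} = 1296 · 1/32 = 81/2.
Numerically: E[X] ≈ 40.5.

E[X] = 1296 · (1/2)^{5} = 81/2 ≈ 40.5.


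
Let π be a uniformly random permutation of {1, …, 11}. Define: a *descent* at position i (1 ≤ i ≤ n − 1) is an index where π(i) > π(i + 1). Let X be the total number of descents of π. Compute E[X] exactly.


Write X = Σ X_I over i = 1, …, 10, with X_I the indicator of one descent.
There are 10 indicators.
For each fixed i, the pair (π(i), π(i+1)) is a uniformly random ordered pair of distinct values from {1, …, 11}; by symmetry P[π(i) > π(i+1)] = 1/2.
By linearity: E[X] = 10 · (1/2) = (11 − 1) · (1/2) = 5 ≈ 5.000.

E[X] = 5 = 5.000.


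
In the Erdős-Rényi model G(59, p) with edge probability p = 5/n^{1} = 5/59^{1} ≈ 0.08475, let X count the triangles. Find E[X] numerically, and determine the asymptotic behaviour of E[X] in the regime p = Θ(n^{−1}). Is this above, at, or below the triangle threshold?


Number of potential triangles: C(59, 3) = 32509.
Each occurs with probability p³ ≈ (0.08475)³ ≈ 6.086309e-04.
By linearity: E[X] = C(59, 3)·p³ ≈ 32509 · 6.086309e-04 ≈ 19.7860.
Here α = 1, so p = 5/n is exactly at the triangle threshold p ~ 1/n. Asymptotically E[X] → c³/6 = 5³/6 = 125/6 ≈ 20.8333, a bounded constant. In this regime the triangle count is asymptotically Poisson(c³/6).

E[X] ≈ 19.7860; in regime p = Θ(1/n^{1}) E[X] stays bounded (at the triangle threshold p ~ 1/n).


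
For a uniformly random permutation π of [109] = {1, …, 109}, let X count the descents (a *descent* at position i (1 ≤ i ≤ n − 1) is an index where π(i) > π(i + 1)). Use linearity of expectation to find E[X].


Write X = Σ X_I over i = 1, …, 108, with X_I the indicator of one descent.
There are 108 indicators.
For each fixed i, the pair (π(i), π(i+1)) is a uniformly random ordered pair of distinct values from {1, …, 109}; by symmetry P[π(i) > π(i+1)] = 1/2.
By linearity: E[X] = 108 · (1/2) = (109 − 1) · (1/2) = 54 ≈ 54.000000.

E[X] = 54 = 54.000000.


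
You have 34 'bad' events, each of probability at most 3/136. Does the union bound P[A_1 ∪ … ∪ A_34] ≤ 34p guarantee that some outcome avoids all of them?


Union bound: P[∪_{i=1}^{34} A_i] ≤ Σ_i P[A_i] ≤ 34·p = 34·(3/136) = 3/4.
Numerically: 3/4 ≈ 0.75000.
Is 3/4 < 1? YES.
Since P[∪ A_i] ≤ 3/4 < 1, the complement has P[∩ A_i^c] ≥ 1 − 3/4 = 1/4 > 0, so some outcome avoids every A_i.

34·p = 3/4 ≈ 0.75000; existence CERTIFIED by the union bound.


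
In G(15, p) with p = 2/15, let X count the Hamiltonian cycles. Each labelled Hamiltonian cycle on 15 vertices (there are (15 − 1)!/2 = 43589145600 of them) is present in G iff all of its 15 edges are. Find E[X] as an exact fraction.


K_15 has (15 − 1)!/2 = 43589145600 labelled Hamiltonian cycles.
For each such Hamiltonian cycle H, let X_H = 1 if all 15 edges of H are present in G. Then P[X_H = 1] = p^{15} = (2/15)^{15} = 32768/437893890380859375.
Summing the indicators: E[X] = Σ_H E[X_H] = 43589145600 · p^{15} = 43589145600 · 32768/437893890380859375 = 235115905024/72081298828125.
Numerically: E[X] ≈ 0.00326.

E[X] = 43589145600 · (2/15)^{15} = 235115905024/72081298828125 ≈ 0.00326.


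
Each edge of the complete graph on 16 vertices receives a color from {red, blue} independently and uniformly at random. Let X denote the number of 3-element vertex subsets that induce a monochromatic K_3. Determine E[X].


Let X = Σ_S X_S over the C(16, 3) = 560 subsets S of size 3, where X_S = 1 if the K_3 on S is monochromatic.
For a fixed S, the K_3 on S has C(3, 2) = 3 edges. P[all 3 edges red] = (1/2)^3, and likewise for blue, so P[monochromatic] = 2·(1/2)^3 = 2^{1 − 3} = 1/4.
Summing: E[X] = C(16, 3) · 2^{1 − 3} = 560 · 1/4 = 140.
Numerically: E[X] ≈ 140.00000.

E[X] = C(16,3)·2^(1−C(3,2)) = 140 ≈ 140.00000.


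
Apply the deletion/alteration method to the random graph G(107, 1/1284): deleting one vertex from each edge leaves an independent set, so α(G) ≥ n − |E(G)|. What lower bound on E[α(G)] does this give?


E[|E(G)|] = C(107, 2)·p = 5671 · (1/1284) = 53/12.
E[α(G)] ≥ n − E[|E(G)|] = 107 − 53/12 = 1231/12.
Numerically: ≈ 102.583333.
(This is only a lower bound; the true E[α(G)] may be larger.)

E[α(G)] ≥ 1231/12 ≈ 102.583333.


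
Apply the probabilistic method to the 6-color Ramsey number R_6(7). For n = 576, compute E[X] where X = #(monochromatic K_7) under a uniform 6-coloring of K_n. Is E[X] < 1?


E[X] = C(576, 7) · 6^{1 − 21} = 4023771393470400 · 6^{−20} = 4023771393470400/3656158440062976.
As a reduced fraction: E[X] = 6985714224775/6347497291776 ≈ 1.101.
Is E[X] < 1? NO.
Since E[X] ≥ 1, the first-moment bound is inconclusive at n = 576; it does NOT by itself certify R_6(7) > 576.

E[X] = 6985714224775/6347497291776 ≈ 1.101; E[X] ≥ 1; first-moment method inconclusive here.


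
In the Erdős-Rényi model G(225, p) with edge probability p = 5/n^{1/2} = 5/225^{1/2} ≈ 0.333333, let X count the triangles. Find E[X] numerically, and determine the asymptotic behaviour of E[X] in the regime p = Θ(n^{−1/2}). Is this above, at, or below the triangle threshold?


Number of potential triangles: C(225, 3) = 1873200.
Each occurs with probability p³ ≈ (0.333333)³ ≈ 3.70370370e-02.
By linearity: E[X] = C(225, 3)·p³ ≈ 1873200 · 3.70370370e-02 ≈ 69377.777778.
Since α = 1/2 < 1, p = c/n^{1/2} ≫ 1/n is above the triangle threshold p ~ 1/n. Asymptotically E[X] ~ (c³/6)·n^{3(1−α)} = (5³/6)·n^{1.5} → ∞; triangles are abundant w.h.p.

E[X] ≈ 69377.777778; in regime p = Θ(1/n^{1/2}) E[X] diverges (above the triangle threshold p ~ 1/n).


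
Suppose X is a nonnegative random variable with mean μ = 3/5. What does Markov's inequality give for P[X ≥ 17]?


μ = E[X] = 3/5, a = 17.
Markov: P[X ≥ 17] ≤ μ/a = (3/5)/17 = 3/85.
Numerically: ≈ 0.035294.
(Since a = 17 > μ = 0.600000, the bound 3/85 is < 1 and informative.)

P[X ≥ 17] ≤ 3/85 ≈ 0.035294.


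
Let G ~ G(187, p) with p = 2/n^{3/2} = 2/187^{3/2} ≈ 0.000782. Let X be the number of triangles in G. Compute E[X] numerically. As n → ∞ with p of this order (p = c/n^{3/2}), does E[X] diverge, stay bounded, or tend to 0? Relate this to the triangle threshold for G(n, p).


Number of potential triangles: C(187, 3) = 1072445.
Each occurs with probability p³ ≈ (0.000782)³ ≈ 4.78413e-10.
By linearity: E[X] = C(187, 3)·p³ ≈ 1072445 · 4.78413e-10 ≈ 0.001.
Since α = 3/2 > 1, p = c/n^{3/2} = o(1/n) is below the triangle threshold p ~ 1/n. Asymptotically E[X] ~ (c³/6)·n^{3(1−α)} = (2³/6)·n^{-1.5} → 0, so by Markov's inequality G has no triangles w.h.p.

E[X] ≈ 0.001; in regime p = Θ(1/n^{3/2}) E[X] tends to 0 (below the triangle threshold p ~ 1/n).


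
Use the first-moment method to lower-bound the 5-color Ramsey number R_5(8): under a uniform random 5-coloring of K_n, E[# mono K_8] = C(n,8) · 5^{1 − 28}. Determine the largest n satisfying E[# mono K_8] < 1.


We need C(n, 8) · 5^{1 − 28} < 1, i.e. C(n, 8) < 5^{28 − 1} = 7450580596923828125.
Check values of n near the boundary:
  n = 860: C(860, 8) = 7182671140665308145; 7182671140665308145 < 7450580596923828125? YES
  n = 861: C(861, 8) = 7250034996615275865; 7250034996615275865 < 7450580596923828125? YES
  n = 862: C(862, 8) = 7317951015318931845; 7317951015318931845 < 7450580596923828125? YES
  n = 863: C(863, 8) = 7386423071602617757; 7386423071602617757 < 7450580596923828125? YES
  n = 864: C(864, 8) = 7455455062926006708; 7455455062926006708 < 7450580596923828125? NO
  n = 865: C(865, 8) = 7525050909487743060; 7525050909487743060 < 7450580596923828125? NO
  n = 866: C(866, 8) = 7595214554331451620; 7595214554331451620 < 7450580596923828125? NO
The largest n with C(n, 8) < 7450580596923828125 is n = 863 (where E[X] = 7386423071602617757/7450580596923828125 ≈ 0.9913889). Hence R_5(8) > 863, i.e. R_5(8) ≥ 864.

Largest n = 863; hence R_5(8) > 863.


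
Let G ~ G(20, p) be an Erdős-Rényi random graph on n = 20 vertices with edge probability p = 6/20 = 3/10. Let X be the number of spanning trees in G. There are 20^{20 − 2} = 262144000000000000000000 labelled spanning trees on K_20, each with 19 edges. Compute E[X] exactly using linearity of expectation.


K_20 has 20^{20 − 2} = 262144000000000000000000 labelled spanning trees.
For each such spanning tree H, let X_H = 1 if all 19 edges of H are present in G. Then P[X_H = 1] = p^{19} = (3/10)^{19} = 1162261467/10000000000000000000.
Summing the indicators: E[X] = Σ_H E[X_H] = 262144000000000000000000 · p^{19} = 262144000000000000000000 · 1162261467/10000000000000000000 = 152339935002624/5.
Numerically: E[X] ≈ 3.0468e+13.

E[X] = 262144000000000000000000 · (3/10)^{19} = 152339935002624/5 ≈ 3.0468e+13.


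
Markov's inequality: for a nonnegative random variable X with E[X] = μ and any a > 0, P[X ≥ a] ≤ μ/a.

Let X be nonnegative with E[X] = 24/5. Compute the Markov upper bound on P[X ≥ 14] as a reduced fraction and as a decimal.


μ = E[X] = 24/5, a = 14.
Markov: P[X ≥ 14] ≤ μ/a = (24/5)/14 = 12/35.
Numerically: ≈ 0.34286.
(Since a = 14 > μ = 4.80000, the bound 12/35 is < 1 and informative.)

P[X ≥ 14] ≤ 12/35 ≈ 0.34286.


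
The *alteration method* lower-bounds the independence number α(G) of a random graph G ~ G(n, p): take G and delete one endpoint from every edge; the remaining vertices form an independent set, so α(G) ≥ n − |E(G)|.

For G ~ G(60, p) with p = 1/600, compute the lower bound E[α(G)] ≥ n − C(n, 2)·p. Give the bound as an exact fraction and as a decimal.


E[|E(G)|] = C(60, 2)·p = 1770 · (1/600) = 59/20.
E[α(G)] ≥ n − E[|E(G)|] = 60 − 59/20 = 1141/20.
Numerically: ≈ 57.050000.
(This is only a lower bound; the true E[α(G)] may be larger.)

E[α(G)] ≥ 1141/20 ≈ 57.050000.


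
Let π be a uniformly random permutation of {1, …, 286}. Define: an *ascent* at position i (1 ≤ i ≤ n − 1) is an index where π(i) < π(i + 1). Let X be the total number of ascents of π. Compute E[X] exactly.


Write X = Σ X_I over i = 1, …, 285, with X_I the indicator of one ascent.
There are 285 indicators.
For each fixed i, the pair (π(i), π(i+1)) is a uniformly random ordered pair of distinct values from {1, …, 286}; by symmetry P[π(i) < π(i+1)] = 1/2.
By linearity: E[X] = 285 · (1/2) = (286 − 1) · (1/2) = 285/2 ≈ 142.5000.

E[X] = 285/2 = 142.5000.


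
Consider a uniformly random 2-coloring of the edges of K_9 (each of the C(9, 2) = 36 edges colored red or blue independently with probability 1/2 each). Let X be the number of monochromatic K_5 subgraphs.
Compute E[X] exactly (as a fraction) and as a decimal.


Let X = Σ_S X_S over the C(9, 5) = 126 subsets S of size 5, where X_S = 1 if the K_5 on S is monochromatic.
For a fixed S, the K_5 on S has C(5, 2) = 10 edges. P[all 10 edges red] = (1/2)^10, and likewise for blue, so P[monochromatic] = 2·(1/2)^10 = 2^{1 − 10} = 1/512.
Summing: E[X] = C(9, 5) · 2^{1 − 10} = 126 · 1/512 = 63/256.
Numerically: E[X] ≈ 0.2461.

E[X] = C(9,5)·2^(1−C(5,2)) = 63/256 ≈ 0.2461.


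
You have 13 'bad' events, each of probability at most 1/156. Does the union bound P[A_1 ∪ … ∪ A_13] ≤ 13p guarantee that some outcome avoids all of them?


Union bound: P[∪_{i=1}^{13} A_i] ≤ Σ_i P[A_i] ≤ 13·p = 13·(1/156) = 1/12.
Numerically: 1/12 ≈ 0.083333.
Is 1/12 < 1? YES.
Since P[∪ A_i] ≤ 1/12 < 1, the complement has P[∩ A_i^c] ≥ 1 − 1/12 = 11/12 > 0, so some outcome avoids every A_i.

13·p = 1/12 ≈ 0.083333; existence CERTIFIED by the union bound.


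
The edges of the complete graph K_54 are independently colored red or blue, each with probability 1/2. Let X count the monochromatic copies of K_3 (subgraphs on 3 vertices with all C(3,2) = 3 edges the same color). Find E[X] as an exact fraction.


Let X = Σ_S X_S over the C(54, 3) = 24804 subsets S of size 3, where X_S = 1 if the K_3 on S is monochromatic.
For a fixed S, the K_3 on S has C(3, 2) = 3 edges. P[all 3 edges red] = (1/2)^3, and likewise for blue, so P[monochromatic] = 2·(1/2)^3 = 2^{1 − 3} = 1/4.
By linearity: E[X] = C(54, 3) · 2^{1 − 3} = 24804 · 1/4 = 6201.
Numerically: E[X] ≈ 6201.00000.

E[X] = C(54,3)·2^(1−C(3,2)) = 6201 ≈ 6201.00000.


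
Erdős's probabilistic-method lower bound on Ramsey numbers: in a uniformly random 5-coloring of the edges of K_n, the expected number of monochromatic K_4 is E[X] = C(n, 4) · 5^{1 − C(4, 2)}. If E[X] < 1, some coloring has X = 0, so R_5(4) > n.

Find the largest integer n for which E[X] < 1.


We need C(n, 4) · 5^{1 − 6} < 1, i.e. C(n, 4) < 5^{6 − 1} = 3125.
Check values of n near the boundary:
  n = 16: C(16, 4) = 1820; 1820 < 3125? YES
  n = 17: C(17, 4) = 2380; 2380 < 3125? YES
  n = 18: C(18, 4) = 3060; 3060 < 3125? YES
  n = 19: C(19, 4) = 3876; 3876 < 3125? NO
The largest n with C(n, 4) < 3125 is n = 18 (where E[X] = 612/625 ≈ 0.97920). Hence R_5(4) > 18, i.e. R_5(4) ≥ 19.

Largest n = 18; hence R_5(4) > 18.


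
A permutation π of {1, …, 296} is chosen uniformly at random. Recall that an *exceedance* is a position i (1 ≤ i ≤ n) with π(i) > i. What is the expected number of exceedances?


Write X = Σ_{i=1}^{296} X_i, where X_i = 1_{π(i) > i}.
For each fixed i, π(i) is uniform over {1, …, 296} (marginal of a uniform permutation), so P[π(i) > i] = (n − i)/n. Summing: Σ_{i=1}^{296} (n − i)/n = (0 + 1 + … + 295)/296 = 296(296 − 1)/(2·296) = (296 − 1)/2.
Hence E[X] = Σ_{i=1}^{296} (296 − i)/296 = 295/2 ≈ 147.500000.

E[X] = 295/2 = 147.500000.


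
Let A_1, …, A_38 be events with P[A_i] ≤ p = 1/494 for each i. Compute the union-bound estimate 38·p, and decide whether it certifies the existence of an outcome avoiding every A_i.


Union bound: P[∪_{i=1}^{38} A_i] ≤ Σ_i P[A_i] ≤ 38·p = 38·(1/494) = 1/13.
Numerically: 1/13 ≈ 0.0769231.
Is 1/13 < 1? YES.
Since P[∪ A_i] ≤ 1/13 < 1, the complement has P[∩ A_i^c] ≥ 1 − 1/13 = 12/13 > 0, so some outcome avoids every A_i.

38·p = 1/13 ≈ 0.0769231; existence CERTIFIED by the union bound.


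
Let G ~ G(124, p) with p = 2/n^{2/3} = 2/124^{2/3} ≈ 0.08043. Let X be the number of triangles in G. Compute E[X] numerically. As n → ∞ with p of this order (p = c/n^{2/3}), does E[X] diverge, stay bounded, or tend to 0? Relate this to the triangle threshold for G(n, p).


Number of potential triangles: C(124, 3) = 310124.
Each occurs with probability p³ ≈ (0.08043)³ ≈ 5.202914e-04.
By linearity: E[X] = C(124, 3)·p³ ≈ 310124 · 5.202914e-04 ≈ 161.3548.
Since α = 2/3 < 1, p = c/n^{2/3} ≫ 1/n is above the triangle threshold p ~ 1/n. Asymptotically E[X] ~ (c³/6)·n^{3(1−α)} = (2³/6)·n^{1} → ∞; triangles are abundant w.h.p.

E[X] ≈ 161.3548; in regime p = Θ(1/n^{2/3}) E[X] diverges (above the triangle threshold p ~ 1/n).


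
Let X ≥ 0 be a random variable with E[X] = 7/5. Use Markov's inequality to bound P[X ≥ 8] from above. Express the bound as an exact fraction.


μ = E[X] = 7/5, a = 8.
Markov: P[X ≥ 8] ≤ μ/a = (7/5)/8 = 7/40.
Numerically: ≈ 0.175.
(Since a = 8 > μ = 1.400, the bound 7/40 is < 1 and informative.)

P[X ≥ 8] ≤ 7/40 ≈ 0.175.


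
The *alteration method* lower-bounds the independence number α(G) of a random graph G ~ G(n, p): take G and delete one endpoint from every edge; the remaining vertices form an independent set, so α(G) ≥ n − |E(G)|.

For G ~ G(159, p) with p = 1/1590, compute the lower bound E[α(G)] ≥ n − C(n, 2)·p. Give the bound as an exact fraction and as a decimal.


E[|E(G)|] = C(159, 2)·p = 12561 · (1/1590) = 79/10.
E[α(G)] ≥ n − E[|E(G)|] = 159 − 79/10 = 1511/10.
Numerically: ≈ 151.10000.
(This is only a lower bound; the true E[α(G)] may be larger.)

E[α(G)] ≥ 1511/10 ≈ 151.10000.


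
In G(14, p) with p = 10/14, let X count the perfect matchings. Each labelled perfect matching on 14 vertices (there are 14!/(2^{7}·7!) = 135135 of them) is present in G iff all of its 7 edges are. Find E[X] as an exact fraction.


K_14 has 14!/(2^{7}·7!) = 135135 labelled perfect matchings.
For each such perfect matching H, let X_H = 1 if all 7 edges of H are present in G. Then P[X_H = 1] = p^{7} = (5/7)^{7} = 78125/823543.
By linearity: E[X] = Σ_H E[X_H] = 135135 · p^{7} = 135135 · 78125/823543 = 1508203125/117649.
Numerically: E[X] ≈ 1.282e+04.

E[X] = 135135 · (5/7)^{7} = 1508203125/117649 ≈ 1.282e+04.


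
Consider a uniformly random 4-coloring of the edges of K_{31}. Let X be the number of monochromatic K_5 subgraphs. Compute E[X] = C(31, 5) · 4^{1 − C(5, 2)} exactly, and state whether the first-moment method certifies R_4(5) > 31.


E[X] = C(31, 5) · 4^{1 − 10} = 169911 · 4^{−9} = 169911/262144.
As a reduced fraction: E[X] = 169911/262144 ≈ 0.648159.
Is E[X] < 1? YES.
Since E[X] < 1, there exists a 4-coloring of K_{31} with no monochromatic K_5; hence R_4(5) > 31.

E[X] = 169911/262144 ≈ 0.648159; E[X] < 1, so R_4(5) > 31.


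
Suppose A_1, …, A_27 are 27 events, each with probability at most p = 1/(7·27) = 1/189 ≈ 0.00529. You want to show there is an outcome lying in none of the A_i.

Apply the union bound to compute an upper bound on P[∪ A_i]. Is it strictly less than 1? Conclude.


Union bound: P[∪_{i=1}^{27} A_i] ≤ Σ_i P[A_i] ≤ 27·p = 27·(1/189) = 1/7.
Numerically: 1/7 ≈ 0.14286.
Is 1/7 < 1? YES.
Since P[∪ A_i] ≤ 1/7 < 1, the complement has P[∩ A_i^c] ≥ 1 − 1/7 = 6/7 > 0, so some outcome avoids every A_i.

27·p = 1/7 ≈ 0.14286; existence CERTIFIED by the union bound.


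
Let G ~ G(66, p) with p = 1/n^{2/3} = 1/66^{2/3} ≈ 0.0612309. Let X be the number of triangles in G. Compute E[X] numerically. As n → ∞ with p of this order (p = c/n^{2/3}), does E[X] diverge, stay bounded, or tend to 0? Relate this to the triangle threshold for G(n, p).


Number of potential triangles: C(66, 3) = 45760.
Each occurs with probability p³ ≈ (0.0612309)³ ≈ 2.29568411e-04.
By linearity: E[X] = C(66, 3)·p³ ≈ 45760 · 2.29568411e-04 ≈ 10.505051.
Since α = 2/3 < 1, p = c/n^{2/3} ≫ 1/n is above the triangle threshold p ~ 1/n. Asymptotically E[X] ~ (c³/6)·n^{3(1−α)} = (1³/6)·n^{1} → ∞; triangles are abundant w.h.p.

E[X] ≈ 10.505051; in regime p = Θ(1/n^{2/3}) E[X] diverges (above the triangle threshold p ~ 1/n).


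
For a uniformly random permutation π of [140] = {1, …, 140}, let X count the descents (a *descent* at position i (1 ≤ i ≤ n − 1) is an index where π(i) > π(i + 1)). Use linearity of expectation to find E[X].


Write X = Σ X_I over i = 1, …, 139, with X_I the indicator of one descent.
There are 139 indicators.
For each fixed i, the pair (π(i), π(i+1)) is a uniformly random ordered pair of distinct values from {1, …, 140}; by symmetry P[π(i) > π(i+1)] = 1/2.
By linearity: E[X] = 139 · (1/2) = (140 − 1) · (1/2) = 139/2 ≈ 69.50000.

E[X] = 139/2 = 69.50000.


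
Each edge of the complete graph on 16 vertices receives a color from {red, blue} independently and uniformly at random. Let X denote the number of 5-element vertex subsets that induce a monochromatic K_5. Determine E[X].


Let X = Σ_S X_S over the C(16, 5) = 4368 subsets S of size 5, where X_S = 1 if the K_5 on S is monochromatic.
For a fixed S, the K_5 on S has C(5, 2) = 10 edges. P[all 10 edges red] = (1/2)^10, and likewise for blue, so P[monochromatic] = 2·(1/2)^10 = 2^{1 − 10} = 1/512.
Summing: E[X] = C(16, 5) · 2^{1 − 10} = 4368 · 1/512 = 273/32.
Numerically: E[X] ≈ 8.531250.

E[X] = C(16,5)·2^(1−C(5,2)) = 273/32 ≈ 8.531250.
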